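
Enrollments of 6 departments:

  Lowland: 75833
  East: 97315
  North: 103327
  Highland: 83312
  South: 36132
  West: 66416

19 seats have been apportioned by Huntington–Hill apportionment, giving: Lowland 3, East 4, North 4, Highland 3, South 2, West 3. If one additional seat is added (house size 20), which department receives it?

Highland

Priority for the next seat is population ÷ (√(s·(s+1))).
Priorities: Lowland 21891.101, East 21760.296, North 23104.620, Highland 24050.103, South 14750.827, West 19172.648.
Highest priority: Highland.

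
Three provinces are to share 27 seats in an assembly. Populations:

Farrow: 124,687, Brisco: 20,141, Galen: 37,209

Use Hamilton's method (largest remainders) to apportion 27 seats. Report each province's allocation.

Farrow 18; Brisco 3; Galen 6

The standard divisor is 182037/27 ≈ 6742.111.
Standard quotas: Farrow 18.4938, Brisco 2.9873, Galen 5.5189.
Lower quotas: Farrow 18, Brisco 2, Galen 5 (sum 25, leaving 2 seats).
Remainders in descending order: Brisco 0.9873, Galen 0.5189, Farrow 0.4938.
The surplus seats go to Brisco, Galen.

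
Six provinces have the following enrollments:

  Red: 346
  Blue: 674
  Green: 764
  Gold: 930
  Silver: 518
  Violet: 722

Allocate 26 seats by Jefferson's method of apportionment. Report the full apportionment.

Standard divisor 3954/26 ≈ 152.077; standard quotas: Red 2.275, Blue 4.432, Green 5.024, Gold 6.115, Silver 3.406, Violet 4.748.
Rounding down gives 2, 4, 5, 6, 3, 4 = 24 seats, so the divisor must be adjusted.
With modified divisor 134: modified quotas Red 2.582, Blue 5.030, Green 5.701, Gold 6.940, Silver 3.866, Violet 5.388.
Rounding down: Red 2, Blue 5, Green 5, Gold 6, Silver 3, Violet 5 (total 26).

Red 2, Blue 5, Green 5, Gold 6, Silver 3, Violet 5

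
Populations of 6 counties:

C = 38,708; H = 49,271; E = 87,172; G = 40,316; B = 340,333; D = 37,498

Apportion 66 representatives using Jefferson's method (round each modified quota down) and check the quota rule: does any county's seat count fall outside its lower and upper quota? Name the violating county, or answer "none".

Standard quotas: C 4.306, H 5.481, E 9.697, G 4.485, B 37.860, D 4.171.
Jefferson allocation: C 4, H 5, E 10, G 4, B 39, D 4.
B has quota 37.860 (lower 37, upper 38) but receives 39 — outside the quota interval.

B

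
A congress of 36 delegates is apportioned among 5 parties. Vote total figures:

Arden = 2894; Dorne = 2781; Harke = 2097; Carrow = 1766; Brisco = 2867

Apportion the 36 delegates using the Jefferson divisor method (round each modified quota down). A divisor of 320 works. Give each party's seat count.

With modified divisor 320: modified quotas Arden 9.044, Dorne 8.691, Harke 6.553, Carrow 5.519, Brisco 8.959.
Rounding down: Arden 9, Dorne 8, Harke 6, Carrow 5, Brisco 8 (total 36).

Arden 9; Dorne 8; Harke 6; Carrow 5; Brisco 8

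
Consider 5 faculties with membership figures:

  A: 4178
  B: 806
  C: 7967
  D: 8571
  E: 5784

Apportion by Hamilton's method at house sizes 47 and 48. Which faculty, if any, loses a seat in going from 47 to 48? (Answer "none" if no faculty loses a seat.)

At 47 seats: A 7, B 1, C 14, D 15, E 10.
At 48 seats: A 7, B 2, C 14, D 15, E 10.
No faculty's allocation decreased.

none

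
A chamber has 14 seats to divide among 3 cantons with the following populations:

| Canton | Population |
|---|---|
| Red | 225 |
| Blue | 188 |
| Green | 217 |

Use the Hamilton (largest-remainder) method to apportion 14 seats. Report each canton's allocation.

Red 5, Blue 4, Green 5

Total 630; standard divisor 630/14 = 45.
Standard quotas: Red 5.000, Blue 4.178, Green 4.822.
Lower quotas: Red 5, Blue 4, Green 4 (sum 13, leaving 1 seat).
Remainders in descending order: Green 0.822, Blue 0.178, Red 0.000.
Largest remainder: Green receives the extra seat.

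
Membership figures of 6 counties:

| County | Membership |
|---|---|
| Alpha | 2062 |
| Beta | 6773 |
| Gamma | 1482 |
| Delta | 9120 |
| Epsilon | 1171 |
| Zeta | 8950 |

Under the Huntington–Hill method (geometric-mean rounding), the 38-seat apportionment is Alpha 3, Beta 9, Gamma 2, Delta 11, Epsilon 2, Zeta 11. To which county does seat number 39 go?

Delta

Priority for the next seat is population ÷ (√(s·(s+1))).
Priorities: Alpha 595.248, Beta 713.937, Gamma 605.024, Delta 793.794, Epsilon 478.059, Zeta 778.998.
Highest priority: Delta.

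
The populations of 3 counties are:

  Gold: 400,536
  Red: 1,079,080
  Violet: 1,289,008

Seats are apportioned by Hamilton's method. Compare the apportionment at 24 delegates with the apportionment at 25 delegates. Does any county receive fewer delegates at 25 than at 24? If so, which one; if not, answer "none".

Gold

At 24 seats: Gold 4, Red 9, Violet 11.
At 25 seats: Gold 3, Red 10, Violet 12.
Gold drops from 4 to 3.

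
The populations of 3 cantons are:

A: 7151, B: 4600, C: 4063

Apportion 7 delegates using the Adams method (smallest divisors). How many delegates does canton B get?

Standard divisor 15814/7 ≈ 2259.143; standard quotas: A 3.165, B 2.036, C 1.798.
Rounding up gives 4, 3, 2 = 9 seats, so the divisor must be adjusted.
With modified divisor 3000: modified quotas A 2.384, B 1.533, C 1.354.
Rounding up: A 3, B 2, C 2 (total 7).
B receives 2.

2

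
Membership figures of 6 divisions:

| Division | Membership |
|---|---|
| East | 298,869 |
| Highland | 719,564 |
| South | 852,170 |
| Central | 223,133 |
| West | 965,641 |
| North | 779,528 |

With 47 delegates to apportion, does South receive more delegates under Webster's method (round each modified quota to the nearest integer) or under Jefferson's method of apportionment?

Jefferson

Webster: East 4, Highland 9, South 10, Central 3, West 12, North 9.
Jefferson: East 3, Highland 9, South 11, Central 2, West 12, North 10.
South gets 10 under Webster and 11 under Jefferson.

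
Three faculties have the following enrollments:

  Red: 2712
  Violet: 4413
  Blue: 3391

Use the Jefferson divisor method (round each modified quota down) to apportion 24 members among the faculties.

Standard divisor 10516/24 ≈ 438.167; standard quotas: Red 6.189, Violet 10.072, Blue 7.739.
Rounding down gives 6, 10, 7 = 23 seats, so the divisor must be adjusted.
With modified divisor 410: modified quotas Red 6.615, Violet 10.763, Blue 8.271.
Rounding down: Red 6, Violet 10, Blue 8 (total 24).

Red 6; Violet 10; Blue 8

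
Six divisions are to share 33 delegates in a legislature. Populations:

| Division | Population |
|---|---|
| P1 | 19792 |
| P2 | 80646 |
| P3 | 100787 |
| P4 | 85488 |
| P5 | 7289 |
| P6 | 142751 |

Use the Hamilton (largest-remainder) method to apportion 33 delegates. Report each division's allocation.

P1: 1; P2: 6; P3: 8; P4: 6; P5: 1; P6: 11

The standard divisor is 436753/33 ≈ 13234.939.
Standard quotas: P1 1.4954, P2 6.0934, P3 7.6152, P4 6.4593, P5 0.5507, P6 10.7859.
Lower quotas: P1 1, P2 6, P3 7, P4 6, P5 0, P6 10 (sum 30, leaving 3 seats).
Remainders in descending order: P6 0.7859, P3 0.6152, P5 0.5507, P1 0.4954, P4 0.4593, P2 0.0934.
The surplus seats go to P6, P3, P5.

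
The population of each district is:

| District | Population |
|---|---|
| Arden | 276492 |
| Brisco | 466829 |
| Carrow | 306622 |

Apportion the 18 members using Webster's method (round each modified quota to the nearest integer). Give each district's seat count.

Standard divisor 1049943/18 ≈ 58330.167; standard quotas: Arden 4.740, Brisco 8.003, Carrow 5.257.
Rounding to the nearest integer gives Arden 5, Brisco 8, Carrow 5 — total 18, matching the house size, so no adjustment is needed.

Arden=5, Brisco=8, Carrow=5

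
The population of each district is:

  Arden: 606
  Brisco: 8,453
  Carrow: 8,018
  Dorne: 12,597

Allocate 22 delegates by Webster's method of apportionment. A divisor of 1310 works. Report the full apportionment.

With modified divisor 1310: modified quotas Arden 0.463, Brisco 6.453, Carrow 6.121, Dorne 9.616.
Rounding to the nearest integer: Arden 0, Brisco 6, Carrow 6, Dorne 10 (total 22).

Arden 0; Brisco 6; Carrow 6; Dorne 10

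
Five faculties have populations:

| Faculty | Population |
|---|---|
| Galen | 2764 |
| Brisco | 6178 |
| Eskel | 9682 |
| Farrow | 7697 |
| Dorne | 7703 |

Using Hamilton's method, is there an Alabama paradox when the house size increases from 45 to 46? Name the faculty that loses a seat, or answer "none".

none

At 45 seats: Galen 4, Brisco 8, Eskel 13, Farrow 10, Dorne 10.
At 46 seats: Galen 4, Brisco 8, Eskel 13, Farrow 10, Dorne 11.
No faculty's allocation decreased.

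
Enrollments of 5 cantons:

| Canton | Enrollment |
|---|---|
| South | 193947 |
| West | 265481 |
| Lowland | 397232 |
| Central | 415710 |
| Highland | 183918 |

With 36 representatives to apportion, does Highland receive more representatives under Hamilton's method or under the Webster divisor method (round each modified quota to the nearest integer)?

Hamilton: South 5, West 7, Lowland 10, Central 10, Highland 4.
Webster: South 5, West 6, Lowland 10, Central 10, Highland 5.
Highland gets 4 under Hamilton and 5 under Webster.

Webster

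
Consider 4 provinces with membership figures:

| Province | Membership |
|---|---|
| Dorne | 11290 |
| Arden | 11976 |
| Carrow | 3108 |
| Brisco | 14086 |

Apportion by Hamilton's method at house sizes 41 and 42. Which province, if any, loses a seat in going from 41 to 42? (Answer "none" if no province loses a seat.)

none

At 41 seats: Dorne 12, Arden 12, Carrow 3, Brisco 14.
At 42 seats: Dorne 12, Arden 12, Carrow 3, Brisco 15.
No province's allocation decreased.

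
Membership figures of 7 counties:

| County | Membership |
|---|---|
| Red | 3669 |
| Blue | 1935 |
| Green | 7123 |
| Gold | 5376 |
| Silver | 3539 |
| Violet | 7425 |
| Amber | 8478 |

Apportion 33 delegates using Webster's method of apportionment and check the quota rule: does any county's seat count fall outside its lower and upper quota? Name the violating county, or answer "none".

Standard quotas: Red 3.225, Blue 1.701, Green 6.261, Gold 4.725, Silver 3.111, Violet 6.526, Amber 7.452.
Webster allocation: Red 3, Blue 2, Green 6, Gold 5, Silver 3, Violet 7, Amber 7.
Every allocation lies between the lower and upper quota.

none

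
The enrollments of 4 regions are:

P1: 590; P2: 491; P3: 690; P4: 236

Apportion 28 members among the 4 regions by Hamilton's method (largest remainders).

P1=8, P2=7, P3=10, P4=3

Standard divisor: 2007 ÷ 28 ≈ 71.679.
Standard quotas: P1 8.231, P2 6.850, P3 9.626, P4 3.292.
Lower quotas: P1 8, P2 6, P3 9, P4 3 (sum 26, leaving 2 seats).
Remainders in descending order: P2 0.850, P3 0.626, P4 0.292, P1 0.231.
Largest remainders: P2, P3 receive the extra seats.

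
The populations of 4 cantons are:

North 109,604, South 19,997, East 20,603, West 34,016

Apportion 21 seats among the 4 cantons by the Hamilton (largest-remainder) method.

The standard divisor is 184220/21 ≈ 8772.381.
Standard quotas: North 12.4942, South 2.2795, East 2.3486, West 3.8776.
Lower quotas: North 12, South 2, East 2, West 3 (sum 19, leaving 2 seats).
Remainders in descending order: West 0.8776, North 0.4942, East 0.3486, South 0.2795.
Largest remainders: West, North receive the extra seats.

North 13, South 2, East 2, West 4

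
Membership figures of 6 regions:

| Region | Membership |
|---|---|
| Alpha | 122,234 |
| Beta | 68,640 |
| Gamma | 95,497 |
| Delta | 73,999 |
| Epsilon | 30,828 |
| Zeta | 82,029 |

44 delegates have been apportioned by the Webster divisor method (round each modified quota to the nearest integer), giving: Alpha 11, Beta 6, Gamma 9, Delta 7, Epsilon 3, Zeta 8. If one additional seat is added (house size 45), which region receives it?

Alpha

Priority for the next seat is population ÷ (current seats + 0.5).
Priorities: Alpha 10629.043, Beta 10560.000, Gamma 10052.316, Delta 9866.533, Epsilon 8808.000, Zeta 9650.471.
Highest priority: Alpha.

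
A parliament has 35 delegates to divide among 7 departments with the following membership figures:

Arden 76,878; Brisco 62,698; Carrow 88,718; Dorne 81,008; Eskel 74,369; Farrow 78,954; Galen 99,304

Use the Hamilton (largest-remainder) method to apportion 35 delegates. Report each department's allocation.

Arden 5, Brisco 4, Carrow 5, Dorne 5, Eskel 5, Farrow 5, Galen 6

The standard divisor is 561929/35 ≈ 16055.114.
Standard quotas: Arden 4.7884, Brisco 3.9052, Carrow 5.5258, Dorne 5.0456, Eskel 4.6321, Farrow 4.9177, Galen 6.1852.
Lower quotas: Arden 4, Brisco 3, Carrow 5, Dorne 5, Eskel 4, Farrow 4, Galen 6 (sum 31, leaving 4 seats).
Remainders in descending order: Farrow 0.9177, Brisco 0.9052, Arden 0.7884, Eskel 0.6321, Carrow 0.5258, Galen 0.1852, Dorne 0.0456.
Largest remainders: Farrow, Brisco, Arden, Eskel receive the extra seats.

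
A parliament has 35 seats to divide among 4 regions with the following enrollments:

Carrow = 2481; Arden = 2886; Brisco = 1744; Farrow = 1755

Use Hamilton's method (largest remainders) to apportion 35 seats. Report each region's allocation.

Carrow 10, Arden 11, Brisco 7, Farrow 7

The standard divisor is 8866/35 ≈ 253.314.
Standard quotas: Carrow 9.794, Arden 11.393, Brisco 6.885, Farrow 6.928.
Lower quotas: Carrow 9, Arden 11, Brisco 6, Farrow 6 (sum 32, leaving 3 seats).
Remainders in descending order: Farrow 0.928, Brisco 0.885, Carrow 0.794, Arden 0.393.
Largest remainders: Farrow, Brisco, Carrow receive the extra seats.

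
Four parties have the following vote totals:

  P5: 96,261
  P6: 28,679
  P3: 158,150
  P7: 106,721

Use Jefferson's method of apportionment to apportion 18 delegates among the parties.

Standard divisor 389811/18 ≈ 21656.167; standard quotas: P5 4.445, P6 1.324, P3 7.303, P7 4.928.
Rounding down gives 4, 1, 7, 4 = 16 seats, so the divisor must be adjusted.
With modified divisor 19500: modified quotas P5 4.936, P6 1.471, P3 8.110, P7 5.473.
Rounding down: P5 4, P6 1, P3 8, P7 5 (total 18).

P5=4; P6=1; P3=8; P7=5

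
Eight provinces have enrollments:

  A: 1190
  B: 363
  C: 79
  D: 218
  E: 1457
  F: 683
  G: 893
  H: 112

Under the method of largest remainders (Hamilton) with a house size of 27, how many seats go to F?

4

The standard divisor is 4995/27 = 185.
Standard quotas: A 6.432, B 1.962, C 0.427, D 1.178, E 7.876, F 3.692, G 4.827, H 0.605.
Lower quotas: A 6, B 1, C 0, D 1, E 7, F 3, G 4, H 0 (sum 22, leaving 5 seats).
Remainders in descending order: B 0.962, E 0.876, G 0.827, F 0.692, H 0.605, A 0.432, C 0.427, D 0.178.
The surplus seats go to B, E, G, F, H.
F receives 4.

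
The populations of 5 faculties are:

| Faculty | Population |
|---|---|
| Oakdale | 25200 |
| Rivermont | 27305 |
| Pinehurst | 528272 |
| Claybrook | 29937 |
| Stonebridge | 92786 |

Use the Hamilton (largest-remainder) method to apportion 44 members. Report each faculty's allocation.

Oakdale 1; Rivermont 2; Pinehurst 33; Claybrook 2; Stonebridge 6

Total 703500; standard divisor 703500/44 ≈ 15988.636.
Standard quotas: Oakdale 1.5761, Rivermont 1.7078, Pinehurst 33.0405, Claybrook 1.8724, Stonebridge 5.8032.
Lower quotas: Oakdale 1, Rivermont 1, Pinehurst 33, Claybrook 1, Stonebridge 5 (sum 41, leaving 3 seats).
Remainders in descending order: Claybrook 0.8724, Stonebridge 0.8032, Rivermont 0.7078, Oakdale 0.5761, Pinehurst 0.0405.
The surplus seats go to Claybrook, Stonebridge, Rivermont.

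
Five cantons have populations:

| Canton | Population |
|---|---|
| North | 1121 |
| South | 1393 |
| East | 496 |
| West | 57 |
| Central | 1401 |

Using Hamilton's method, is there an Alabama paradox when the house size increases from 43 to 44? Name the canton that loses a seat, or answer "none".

At 43 seats: North 11, South 13, East 5, West 1, Central 13.
At 44 seats: North 11, South 14, East 5, West 0, Central 14.
West drops from 1 to 0.

West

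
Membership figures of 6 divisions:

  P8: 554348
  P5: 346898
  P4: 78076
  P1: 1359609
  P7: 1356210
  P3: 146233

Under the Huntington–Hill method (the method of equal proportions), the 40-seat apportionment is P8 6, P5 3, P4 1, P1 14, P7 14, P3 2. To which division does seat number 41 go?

Priority for the next seat is population ÷ (√(s·(s+1))).
Priorities: P8 85537.753, P5 100140.827, P4 55208.069, P1 93821.935, P7 93587.381, P3 59699.372.
Highest priority: P5.

P5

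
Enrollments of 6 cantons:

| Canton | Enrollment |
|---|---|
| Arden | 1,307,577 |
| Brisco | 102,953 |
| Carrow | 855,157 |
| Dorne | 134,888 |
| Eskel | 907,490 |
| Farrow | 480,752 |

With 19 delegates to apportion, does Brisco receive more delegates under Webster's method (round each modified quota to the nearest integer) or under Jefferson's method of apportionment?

Webster

Webster: Arden 6, Brisco 1, Carrow 4, Dorne 1, Eskel 5, Farrow 2.
Jefferson: Arden 7, Brisco 0, Carrow 5, Dorne 0, Eskel 5, Farrow 2.
Brisco gets 1 under Webster and 0 under Jefferson.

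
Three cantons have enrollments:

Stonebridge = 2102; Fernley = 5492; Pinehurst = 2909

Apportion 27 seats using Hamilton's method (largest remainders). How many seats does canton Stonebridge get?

5

The standard divisor is 10503/27 = 389.
Standard quotas: Stonebridge 5.4036, Fernley 14.1183, Pinehurst 7.4781.
Lower quotas: Stonebridge 5, Fernley 14, Pinehurst 7 (sum 26, leaving 1 seat).
Remainders in descending order: Pinehurst 0.4781, Stonebridge 0.4036, Fernley 0.1183.
Largest remainder: Pinehurst receives the extra seat.
Stonebridge receives 5.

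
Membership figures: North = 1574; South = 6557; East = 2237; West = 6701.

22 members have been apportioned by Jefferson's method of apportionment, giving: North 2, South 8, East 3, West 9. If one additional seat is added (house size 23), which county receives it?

Priority for the next seat is population ÷ (current seats + 1).
Priorities: North 524.667, South 728.556, East 559.250, West 670.100.
Highest priority: South.

South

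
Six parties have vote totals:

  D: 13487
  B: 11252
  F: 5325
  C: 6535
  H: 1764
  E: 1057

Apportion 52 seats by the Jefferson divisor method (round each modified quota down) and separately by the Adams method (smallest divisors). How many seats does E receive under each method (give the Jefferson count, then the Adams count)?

Jefferson: D 18, B 15, F 7, C 9, H 2, E 1.
Adams: D 17, B 14, F 7, C 9, H 3, E 2.
E gets 1 under Jefferson and 2 under Adams.

1 and 2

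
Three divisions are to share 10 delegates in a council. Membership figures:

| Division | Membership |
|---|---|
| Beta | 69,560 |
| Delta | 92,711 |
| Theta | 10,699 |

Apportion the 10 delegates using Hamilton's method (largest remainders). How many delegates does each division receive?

Beta=4, Delta=5, Theta=1

Standard divisor: 172970 ÷ 10 = 17297.
Standard quotas: Beta 4.0215, Delta 5.3599, Theta 0.6185.
Lower quotas: Beta 4, Delta 5, Theta 0 (sum 9, leaving 1 seat).
Remainders in descending order: Theta 0.6185, Delta 0.3599, Beta 0.0215.
Largest remainder: Theta receives the extra seat.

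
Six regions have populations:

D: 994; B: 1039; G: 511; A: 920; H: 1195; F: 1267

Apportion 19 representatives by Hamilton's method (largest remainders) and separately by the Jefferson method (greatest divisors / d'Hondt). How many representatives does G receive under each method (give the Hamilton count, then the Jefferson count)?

2 and 1

Hamilton: D 3, B 3, G 2, A 3, H 4, F 4.
Jefferson: D 3, B 4, G 1, A 3, H 4, F 4.
G gets 2 under Hamilton and 1 under Jefferson.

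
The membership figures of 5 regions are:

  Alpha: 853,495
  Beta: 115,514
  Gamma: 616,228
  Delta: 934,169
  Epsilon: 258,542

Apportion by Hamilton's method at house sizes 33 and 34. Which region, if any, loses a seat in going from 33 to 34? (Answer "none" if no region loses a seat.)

At 33 seats: Alpha 10, Beta 2, Gamma 7, Delta 11, Epsilon 3.
At 34 seats: Alpha 11, Beta 1, Gamma 8, Delta 11, Epsilon 3.
Beta drops from 2 to 1.

Beta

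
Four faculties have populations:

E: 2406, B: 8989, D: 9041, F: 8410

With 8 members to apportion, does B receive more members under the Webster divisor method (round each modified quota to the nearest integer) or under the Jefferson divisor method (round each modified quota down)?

Webster: E 1, B 2, D 3, F 2.
Jefferson: E 0, B 3, D 3, F 2.
B gets 2 under Webster and 3 under Jefferson.

Jefferson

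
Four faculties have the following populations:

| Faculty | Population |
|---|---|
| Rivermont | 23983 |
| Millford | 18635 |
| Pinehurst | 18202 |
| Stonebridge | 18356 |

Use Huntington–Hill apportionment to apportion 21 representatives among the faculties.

Rivermont=6, Millford=5, Pinehurst=5, Stonebridge=5

With divisor 3885: modified quotas Rivermont 6.173, Millford 4.797, Pinehurst 4.685, Stonebridge 4.725.
Geometric-mean thresholds: Rivermont √(6·7)=6.481, Millford √(4·5)=4.472, Pinehurst √(4·5)=4.472, Stonebridge √(4·5)=4.472.
Each quota rounded against its threshold gives Rivermont 6, Millford 5, Pinehurst 5, Stonebridge 5 (total 21).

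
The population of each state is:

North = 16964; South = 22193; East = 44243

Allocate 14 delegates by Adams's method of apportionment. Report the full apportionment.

North: 3, South: 4, East: 7

Standard divisor 83400/14 ≈ 5957.143; standard quotas: North 2.848, South 3.725, East 7.427.
Rounding up gives 3, 4, 8 = 15 seats, so the divisor must be adjusted.
With modified divisor 6800: modified quotas North 2.495, South 3.264, East 6.506.
Rounding up: North 3, South 4, East 7 (total 14).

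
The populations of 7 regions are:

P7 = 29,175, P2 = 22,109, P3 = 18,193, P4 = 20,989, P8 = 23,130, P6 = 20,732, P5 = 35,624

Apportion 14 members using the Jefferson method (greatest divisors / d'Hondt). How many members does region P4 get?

Standard divisor 169952/14 ≈ 12139.429; standard quotas: P7 2.403, P2 1.821, P3 1.499, P4 1.729, P8 1.905, P6 1.708, P5 2.935.
Rounding down gives 2, 1, 1, 1, 1, 1, 2 = 9 seats, so the divisor must be adjusted.
With modified divisor 10000: modified quotas P7 2.917, P2 2.211, P3 1.819, P4 2.099, P8 2.313, P6 2.073, P5 3.562.
Rounding down: P7 2, P2 2, P3 1, P4 2, P8 2, P6 2, P5 3 (total 14).
P4 receives 2.

2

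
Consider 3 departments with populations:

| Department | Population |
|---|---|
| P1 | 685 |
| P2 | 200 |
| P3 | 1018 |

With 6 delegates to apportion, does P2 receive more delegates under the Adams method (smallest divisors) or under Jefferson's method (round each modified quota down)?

Adams: P1 2, P2 1, P3 3.
Jefferson: P1 2, P2 0, P3 4.
P2 gets 1 under Adams and 0 under Jefferson.

Adams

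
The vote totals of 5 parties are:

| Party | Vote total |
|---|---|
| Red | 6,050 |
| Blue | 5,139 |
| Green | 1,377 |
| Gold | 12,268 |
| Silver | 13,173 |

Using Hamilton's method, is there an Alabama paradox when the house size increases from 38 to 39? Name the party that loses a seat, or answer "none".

At 38 seats: Red 6, Blue 5, Green 2, Gold 12, Silver 13.
At 39 seats: Red 6, Blue 5, Green 1, Gold 13, Silver 14.
Green drops from 2 to 1.

Green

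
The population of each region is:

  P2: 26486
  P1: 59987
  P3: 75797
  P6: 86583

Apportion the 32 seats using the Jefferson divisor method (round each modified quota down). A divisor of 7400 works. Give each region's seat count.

With modified divisor 7400: modified quotas P2 3.579, P1 8.106, P3 10.243, P6 11.700.
Rounding down: P2 3, P1 8, P3 10, P6 11 (total 32).

P2 3; P1 8; P3 10; P6 11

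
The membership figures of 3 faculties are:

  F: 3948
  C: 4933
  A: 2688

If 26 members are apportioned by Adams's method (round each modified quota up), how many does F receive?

Standard divisor 11569/26 ≈ 444.962; standard quotas: F 8.873, C 11.086, A 6.041.
Rounding up gives 9, 12, 7 = 28 seats, so the divisor must be adjusted.
With modified divisor 470: modified quotas F 8.400, C 10.496, A 5.719.
Rounding up: F 9, C 11, A 6 (total 26).
F receives 9.

9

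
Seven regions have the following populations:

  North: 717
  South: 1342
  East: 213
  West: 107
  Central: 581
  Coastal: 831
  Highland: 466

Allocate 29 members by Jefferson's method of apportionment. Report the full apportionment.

Standard divisor 4257/29 ≈ 146.793; standard quotas: North 4.884, South 9.142, East 1.451, West 0.729, Central 3.958, Coastal 5.661, Highland 3.175.
Rounding down gives 4, 9, 1, 0, 3, 5, 3 = 25 seats, so the divisor must be adjusted.
With modified divisor 130: modified quotas North 5.515, South 10.323, East 1.638, West 0.823, Central 4.469, Coastal 6.392, Highland 3.585.
Rounding down: North 5, South 10, East 1, West 0, Central 4, Coastal 6, Highland 3 (total 29).

North=5, South=10, East=1, West=0, Central=4, Coastal=6, Highland=3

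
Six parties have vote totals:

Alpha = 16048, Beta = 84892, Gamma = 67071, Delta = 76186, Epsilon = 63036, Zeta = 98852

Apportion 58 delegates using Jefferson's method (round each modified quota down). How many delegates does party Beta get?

Standard divisor 406085/58 ≈ 7001.466; standard quotas: Alpha 2.292, Beta 12.125, Gamma 9.580, Delta 10.881, Epsilon 9.003, Zeta 14.119.
Rounding down gives 2, 12, 9, 10, 9, 14 = 56 seats, so the divisor must be adjusted.
With modified divisor 6600: modified quotas Alpha 2.432, Beta 12.862, Gamma 10.162, Delta 11.543, Epsilon 9.551, Zeta 14.978.
Rounding down: Alpha 2, Beta 12, Gamma 10, Delta 11, Epsilon 9, Zeta 14 (total 58).
Beta receives 12.

12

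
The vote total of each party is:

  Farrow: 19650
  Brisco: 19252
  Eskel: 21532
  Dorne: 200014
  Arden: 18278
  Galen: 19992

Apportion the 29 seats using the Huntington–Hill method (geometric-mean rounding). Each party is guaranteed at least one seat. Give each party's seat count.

Farrow 2, Brisco 2, Eskel 2, Dorne 19, Arden 2, Galen 2

With divisor 10538: modified quotas Farrow 1.865, Brisco 1.827, Eskel 2.043, Dorne 18.980, Arden 1.734, Galen 1.897.
Geometric-mean thresholds: Farrow √(1·2)=1.414, Brisco √(1·2)=1.414, Eskel √(2·3)=2.449, Dorne √(18·19)=18.493, Arden √(1·2)=1.414, Galen √(1·2)=1.414.
Each quota rounded against its threshold gives Farrow 2, Brisco 2, Eskel 2, Dorne 19, Arden 2, Galen 2 (total 29).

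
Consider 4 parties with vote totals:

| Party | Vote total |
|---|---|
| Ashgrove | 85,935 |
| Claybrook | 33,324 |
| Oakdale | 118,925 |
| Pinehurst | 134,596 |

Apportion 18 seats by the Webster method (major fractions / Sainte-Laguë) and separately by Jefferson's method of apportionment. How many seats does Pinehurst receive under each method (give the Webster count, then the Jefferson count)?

Webster: Ashgrove 4, Claybrook 2, Oakdale 6, Pinehurst 6.
Jefferson: Ashgrove 4, Claybrook 1, Oakdale 6, Pinehurst 7.
Pinehurst gets 6 under Webster and 7 under Jefferson.

6 and 7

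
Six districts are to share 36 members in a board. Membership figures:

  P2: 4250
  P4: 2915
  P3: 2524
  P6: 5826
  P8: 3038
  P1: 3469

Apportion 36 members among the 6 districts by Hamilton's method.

Total 22022; standard divisor 22022/36 ≈ 611.722.
Standard quotas: P2 6.9476, P4 4.7652, P3 4.1261, P6 9.5239, P8 4.9663, P1 5.6709.
Lower quotas: P2 6, P4 4, P3 4, P6 9, P8 4, P1 5 (sum 32, leaving 4 seats).
Remainders in descending order: P8 0.9663, P2 0.9476, P4 0.7652, P1 0.6709, P6 0.5239, P3 0.1261.
The surplus seats go to P8, P2, P4, P1.

P2: 7, P4: 5, P3: 4, P6: 9, P8: 5, P1: 6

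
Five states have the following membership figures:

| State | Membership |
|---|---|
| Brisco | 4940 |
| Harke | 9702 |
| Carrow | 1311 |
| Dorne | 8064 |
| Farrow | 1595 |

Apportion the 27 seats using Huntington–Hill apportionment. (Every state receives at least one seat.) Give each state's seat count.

With divisor 939: modified quotas Brisco 5.261, Harke 10.332, Carrow 1.396, Dorne 8.588, Farrow 1.699.
Geometric-mean thresholds: Brisco √(5·6)=5.477, Harke √(10·11)=10.488, Carrow √(1·2)=1.414, Dorne √(8·9)=8.485, Farrow √(1·2)=1.414.
Each quota rounded against its threshold gives Brisco 5, Harke 10, Carrow 1, Dorne 9, Farrow 2 (total 27).

Brisco 5, Harke 10, Carrow 1, Dorne 9, Farrow 2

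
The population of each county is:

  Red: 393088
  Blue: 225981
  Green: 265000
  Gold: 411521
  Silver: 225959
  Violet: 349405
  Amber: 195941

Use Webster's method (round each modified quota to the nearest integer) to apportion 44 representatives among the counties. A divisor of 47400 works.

With modified divisor 47400: modified quotas Red 8.293, Blue 4.768, Green 5.591, Gold 8.682, Silver 4.767, Violet 7.371, Amber 4.134.
Rounding to the nearest integer: Red 8, Blue 5, Green 6, Gold 9, Silver 5, Violet 7, Amber 4 (total 44).

Red 8, Blue 5, Green 6, Gold 9, Silver 5, Violet 7, Amber 4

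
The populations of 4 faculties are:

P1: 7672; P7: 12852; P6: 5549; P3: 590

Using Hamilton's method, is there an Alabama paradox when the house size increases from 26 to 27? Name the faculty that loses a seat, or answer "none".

At 26 seats: P1 7, P7 13, P6 5, P3 1.
At 27 seats: P1 8, P7 13, P6 6, P3 0.
P3 drops from 1 to 0.

P3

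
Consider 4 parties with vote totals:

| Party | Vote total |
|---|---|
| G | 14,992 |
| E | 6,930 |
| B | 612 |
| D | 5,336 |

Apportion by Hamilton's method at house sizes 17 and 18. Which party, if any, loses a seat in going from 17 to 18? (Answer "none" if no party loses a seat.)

At 17 seats: G 9, E 4, B 1, D 3.
At 18 seats: G 10, E 5, B 0, D 3.
B drops from 1 to 0.

B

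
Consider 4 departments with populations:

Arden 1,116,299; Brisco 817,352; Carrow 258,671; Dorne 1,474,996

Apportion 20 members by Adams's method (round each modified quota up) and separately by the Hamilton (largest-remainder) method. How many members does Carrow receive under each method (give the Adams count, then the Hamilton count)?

Adams: Arden 6, Brisco 4, Carrow 2, Dorne 8.
Hamilton: Arden 6, Brisco 5, Carrow 1, Dorne 8.
Carrow gets 2 under Adams and 1 under Hamilton.

2 and 1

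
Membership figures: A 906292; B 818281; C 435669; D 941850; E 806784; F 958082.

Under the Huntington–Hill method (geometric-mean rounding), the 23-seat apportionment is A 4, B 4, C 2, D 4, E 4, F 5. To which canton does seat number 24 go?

D

Priority for the next seat is population ÷ (√(s·(s+1))).
Priorities: A 202653.052, B 182973.194, C 177861.124, D 210604.062, E 180402.387, F 174921.041.
Highest priority: D.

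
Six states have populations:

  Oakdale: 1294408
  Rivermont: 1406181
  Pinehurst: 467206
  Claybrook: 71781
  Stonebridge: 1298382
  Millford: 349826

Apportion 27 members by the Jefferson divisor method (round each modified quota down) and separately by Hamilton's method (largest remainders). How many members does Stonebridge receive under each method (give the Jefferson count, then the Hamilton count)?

Jefferson: Oakdale 7, Rivermont 8, Pinehurst 2, Claybrook 0, Stonebridge 8, Millford 2.
Hamilton: Oakdale 7, Rivermont 8, Pinehurst 3, Claybrook 0, Stonebridge 7, Millford 2.
Stonebridge gets 8 under Jefferson and 7 under Hamilton.

8 and 7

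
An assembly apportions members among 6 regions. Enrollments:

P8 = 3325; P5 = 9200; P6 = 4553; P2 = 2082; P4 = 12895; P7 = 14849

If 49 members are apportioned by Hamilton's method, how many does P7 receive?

Standard divisor: 46904 ÷ 49 ≈ 957.224.
Standard quotas: P8 3.4736, P5 9.6111, P6 4.7565, P2 2.1750, P4 13.4712, P7 15.5126.
Lower quotas: P8 3, P5 9, P6 4, P2 2, P4 13, P7 15 (sum 46, leaving 3 seats).
Remainders in descending order: P6 0.7565, P5 0.6111, P7 0.5126, P8 0.4736, P4 0.4712, P2 0.1750.
The surplus seats go to P6, P5, P7.
P7 receives 16.

16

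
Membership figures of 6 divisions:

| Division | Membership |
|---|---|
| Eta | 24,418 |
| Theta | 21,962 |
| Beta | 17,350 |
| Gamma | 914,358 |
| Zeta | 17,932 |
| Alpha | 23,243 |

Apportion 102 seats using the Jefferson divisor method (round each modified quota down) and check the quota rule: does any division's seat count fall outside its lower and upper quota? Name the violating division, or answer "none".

Gamma

Standard quotas: Eta 2.444, Theta 2.198, Beta 1.736, Gamma 91.502, Zeta 1.794, Alpha 2.326.
Jefferson allocation: Eta 2, Theta 2, Beta 1, Gamma 94, Zeta 1, Alpha 2.
Gamma has quota 91.502 (lower 91, upper 92) but receives 94 — outside the quota interval.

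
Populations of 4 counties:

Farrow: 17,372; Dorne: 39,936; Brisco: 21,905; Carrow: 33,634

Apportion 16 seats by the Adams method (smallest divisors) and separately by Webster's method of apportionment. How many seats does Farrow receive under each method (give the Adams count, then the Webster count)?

3 and 2

Adams: Farrow 3, Dorne 5, Brisco 3, Carrow 5.
Webster: Farrow 2, Dorne 6, Brisco 3, Carrow 5.
Farrow gets 3 under Adams and 2 under Webster.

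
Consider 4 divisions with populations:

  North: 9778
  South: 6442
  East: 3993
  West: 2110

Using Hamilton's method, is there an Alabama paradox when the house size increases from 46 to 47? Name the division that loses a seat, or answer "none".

At 46 seats: North 20, South 13, East 8, West 5.
At 47 seats: North 21, South 14, East 8, West 4.
West drops from 5 to 4.

West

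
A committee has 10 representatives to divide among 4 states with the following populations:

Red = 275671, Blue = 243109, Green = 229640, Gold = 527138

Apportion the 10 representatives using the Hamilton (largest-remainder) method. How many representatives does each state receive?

Total 1275558; standard divisor 1275558/10 ≈ 127555.8.
Standard quotas: Red 2.1612, Blue 1.9059, Green 1.8003, Gold 4.1326.
Lower quotas: Red 2, Blue 1, Green 1, Gold 4 (sum 8, leaving 2 seats).
Remainders in descending order: Blue 0.9059, Green 0.8003, Red 0.1612, Gold 0.1326.
The surplus seats go to Blue, Green.

Red 2, Blue 2, Green 2, Gold 4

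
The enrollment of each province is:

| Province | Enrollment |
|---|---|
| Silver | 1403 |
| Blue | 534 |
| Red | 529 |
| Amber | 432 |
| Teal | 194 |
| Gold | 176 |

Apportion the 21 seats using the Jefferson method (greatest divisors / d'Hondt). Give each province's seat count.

Standard divisor 3268/21 ≈ 155.619; standard quotas: Silver 9.016, Blue 3.431, Red 3.399, Amber 2.776, Teal 1.247, Gold 1.131.
Rounding down gives 9, 3, 3, 2, 1, 1 = 19 seats, so the divisor must be adjusted.
With modified divisor 140: modified quotas Silver 10.021, Blue 3.814, Red 3.779, Amber 3.086, Teal 1.386, Gold 1.257.
Rounding down: Silver 10, Blue 3, Red 3, Amber 3, Teal 1, Gold 1 (total 21).

Silver=10, Blue=3, Red=3, Amber=3, Teal=1, Gold=1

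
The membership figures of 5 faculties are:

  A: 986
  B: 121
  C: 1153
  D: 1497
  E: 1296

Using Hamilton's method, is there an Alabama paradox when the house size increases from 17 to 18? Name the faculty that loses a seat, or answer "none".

B

At 17 seats: A 3, B 1, C 4, D 5, E 4.
At 18 seats: A 4, B 0, C 4, D 5, E 5.
B drops from 1 to 0.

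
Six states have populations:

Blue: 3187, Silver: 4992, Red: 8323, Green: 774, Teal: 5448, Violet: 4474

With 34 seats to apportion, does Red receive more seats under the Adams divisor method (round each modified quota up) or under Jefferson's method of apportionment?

Jefferson

Adams: Blue 4, Silver 6, Red 10, Green 1, Teal 7, Violet 6.
Jefferson: Blue 4, Silver 6, Red 11, Green 1, Teal 7, Violet 5.
Red gets 10 under Adams and 11 under Jefferson.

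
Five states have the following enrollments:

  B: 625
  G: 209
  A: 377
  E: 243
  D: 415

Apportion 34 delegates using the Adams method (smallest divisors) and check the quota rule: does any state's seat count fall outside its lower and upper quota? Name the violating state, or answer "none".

Standard quotas: B 11.370, G 3.802, A 6.858, E 4.421, D 7.549.
Adams allocation: B 11, G 4, A 7, E 5, D 7.
Every allocation lies between the lower and upper quota.

none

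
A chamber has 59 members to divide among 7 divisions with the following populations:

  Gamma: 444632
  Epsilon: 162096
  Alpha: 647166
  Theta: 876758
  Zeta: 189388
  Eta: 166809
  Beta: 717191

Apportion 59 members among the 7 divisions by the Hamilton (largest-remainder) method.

Total 3204040; standard divisor 3204040/59 ≈ 54305.763.
Standard quotas: Gamma 8.1876, Epsilon 2.9849, Alpha 11.9171, Theta 16.1448, Zeta 3.4874, Eta 3.0717, Beta 13.2065.
Lower quotas: Gamma 8, Epsilon 2, Alpha 11, Theta 16, Zeta 3, Eta 3, Beta 13 (sum 56, leaving 3 seats).
Remainders in descending order: Epsilon 0.9849, Alpha 0.9171, Zeta 0.4874, Beta 0.2065, Gamma 0.1876, Theta 0.1448, Eta 0.0717.
Largest remainders: Epsilon, Alpha, Zeta receive the extra seats.

Gamma 8; Epsilon 3; Alpha 12; Theta 16; Zeta 4; Eta 3; Beta 13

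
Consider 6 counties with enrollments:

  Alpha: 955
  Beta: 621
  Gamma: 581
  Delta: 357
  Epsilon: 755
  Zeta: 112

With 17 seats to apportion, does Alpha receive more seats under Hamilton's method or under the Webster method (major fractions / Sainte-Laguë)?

Hamilton

Hamilton: Alpha 5, Beta 3, Gamma 3, Delta 2, Epsilon 4, Zeta 0.
Webster: Alpha 4, Beta 3, Gamma 3, Delta 2, Epsilon 4, Zeta 1.
Alpha gets 5 under Hamilton and 4 under Webster.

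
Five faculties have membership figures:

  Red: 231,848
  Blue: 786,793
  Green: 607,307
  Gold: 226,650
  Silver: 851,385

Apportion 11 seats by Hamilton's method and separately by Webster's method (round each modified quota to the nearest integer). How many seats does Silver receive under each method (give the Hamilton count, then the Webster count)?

3 and 4

Hamilton: Red 1, Blue 3, Green 3, Gold 1, Silver 3.
Webster: Red 1, Blue 3, Green 2, Gold 1, Silver 4.
Silver gets 3 under Hamilton and 4 under Webster.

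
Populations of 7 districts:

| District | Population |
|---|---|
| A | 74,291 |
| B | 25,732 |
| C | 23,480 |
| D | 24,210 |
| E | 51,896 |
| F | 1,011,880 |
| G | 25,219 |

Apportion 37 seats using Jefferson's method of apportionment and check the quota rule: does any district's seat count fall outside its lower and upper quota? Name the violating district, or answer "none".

F

Standard quotas: A 2.223, B 0.770, C 0.702, D 0.724, E 1.553, F 30.274, G 0.755.
Jefferson allocation: A 2, B 0, C 0, D 0, E 1, F 34, G 0.
F has quota 30.274 (lower 30, upper 31) but receives 34 — outside the quota interval.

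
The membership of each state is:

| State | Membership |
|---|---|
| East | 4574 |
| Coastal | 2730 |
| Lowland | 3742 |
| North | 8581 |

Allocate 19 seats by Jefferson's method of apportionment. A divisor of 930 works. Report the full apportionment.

With modified divisor 930: modified quotas East 4.918, Coastal 2.935, Lowland 4.024, North 9.227.
Rounding down: East 4, Coastal 2, Lowland 4, North 9 (total 19).

East 4; Coastal 2; Lowland 4; North 9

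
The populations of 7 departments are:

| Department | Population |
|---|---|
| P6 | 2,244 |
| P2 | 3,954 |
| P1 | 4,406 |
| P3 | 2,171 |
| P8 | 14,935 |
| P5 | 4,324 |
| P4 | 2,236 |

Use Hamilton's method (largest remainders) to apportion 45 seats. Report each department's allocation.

P6 3, P2 5, P1 6, P3 3, P8 19, P5 6, P4 3

Standard divisor: 34270 ÷ 45 ≈ 761.556.
Standard quotas: P6 2.9466, P2 5.1920, P1 5.7855, P3 2.8507, P8 19.6112, P5 5.6779, P4 2.9361.
Lower quotas: P6 2, P2 5, P1 5, P3 2, P8 19, P5 5, P4 2 (sum 40, leaving 5 seats).
Remainders in descending order: P6 0.9466, P4 0.9361, P3 0.8507, P1 0.7855, P5 0.6779, P8 0.6112, P2 0.1920.
The surplus seats go to P6, P4, P3, P1, P5.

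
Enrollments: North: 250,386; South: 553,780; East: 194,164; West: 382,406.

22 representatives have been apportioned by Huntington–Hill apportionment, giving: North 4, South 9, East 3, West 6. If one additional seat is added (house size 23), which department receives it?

Priority for the next seat is population ÷ (√(s·(s+1))).
Priorities: North 55988.012, South 58373.537, East 56050.319, West 59006.527.
Highest priority: West.

West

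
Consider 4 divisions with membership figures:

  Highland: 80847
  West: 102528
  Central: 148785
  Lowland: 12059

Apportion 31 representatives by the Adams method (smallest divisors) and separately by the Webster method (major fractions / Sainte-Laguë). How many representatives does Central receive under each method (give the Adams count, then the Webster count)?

13 and 14

Adams: Highland 7, West 9, Central 13, Lowland 2.
Webster: Highland 7, West 9, Central 14, Lowland 1.
Central gets 13 under Adams and 14 under Webster.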